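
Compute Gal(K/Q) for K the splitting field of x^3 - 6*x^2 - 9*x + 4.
Gal(K/Q) = S_3 (symmetric group of order 6)

Compute the discriminant of x^3 + (-6)*x^2 + (-9)*x + (4): Δ = 12744. Since Δ is not a rational square, the Galois group is not contained in A_3; it must be the full S_3 (irreducibility of the cubic rules out anything smaller).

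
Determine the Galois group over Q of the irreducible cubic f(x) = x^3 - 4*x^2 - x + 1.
Gal(K/Q) = S_3 (symmetric group of order 6)

Compute the discriminant of x^3 + (-4)*x^2 + (-1)*x + (1): Δ = 321. Since Δ is not a rational square, the Galois group is not contained in A_3; it must be the full S_3 (irreducibility of the cubic rules out anything smaller).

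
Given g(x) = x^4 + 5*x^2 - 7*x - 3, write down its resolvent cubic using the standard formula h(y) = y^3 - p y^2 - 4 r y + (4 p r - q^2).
h(y) = y^3 - 5*y^2 + 12*y - 109

Identify coefficients: p = 5, q = -7, r = -3.
Plug into h(y) = y^3 - p y^2 - 4 r y + (4 p r - q^2):
  h(y) = y^3 - (5) y^2 - 4*(-3) y + (4*(5)*(-3) - (-7)^2)
       = y^3 + (-5) y^2 + (12) y + (-109).
Simplifying: h(y) = y^3 - 5*y^2 + 12*y - 109.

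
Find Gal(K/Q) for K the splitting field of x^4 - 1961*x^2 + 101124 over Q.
Gal(K/Q) = Z/2Z (cyclic of order 2)

f factors as (x^2 - 53)(x^2 - 1908), so the splitting field is K = Q(sqrt(53), sqrt(1908)). The squarefree part of 53 is 53 and the squarefree part of 1908 is also 53, so sqrt(53) and sqrt(1908) are both rational multiples of sqrt(53). Hence Q(sqrt(53)) = Q(sqrt(1908)) = Q(sqrt(53)), and the splitting field collapses to a single degree-2 extension with Galois group Z/2Z.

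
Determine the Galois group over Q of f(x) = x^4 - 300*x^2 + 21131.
Gal(K/Q) = V_4 (Klein four-group, Z/2Z × Z/2Z)

f factors as (x^2 - 187)(x^2 - 113), so the splitting field is K = Q(sqrt(187), sqrt(113)). The elements 187, 113, 21131 are all non-squares in Q, so sqrt(187) and sqrt(113) generate independent quadratic extensions. Thus [K:Q] = 4 and Gal(K/Q) is generated by the two order-2 automorphisms sqrt(187) ↦ -sqrt(187) and sqrt(113) ↦ -sqrt(113), giving V_4.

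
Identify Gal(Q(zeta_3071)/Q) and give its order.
|Gal(Q(zeta_3071)/Q)| = phi(3071) = 2952; group ≅ (Z/3071Z)^* ≅ Z/36Z × Z/82Z

The n-th cyclotomic polynomial Φ_3071(x) is the minimal polynomial of zeta_3071 over Q and has degree phi(3071) = 2952. So Q(zeta_3071) is a degree-2952 Galois extension with Galois group (Z/3071Z)^*. By CRT, (Z/3071Z)^* ≅ (Z/37Z)^* × (Z/83Z)^*. Each prime-power unit group is (Z/37Z)^* ≅ Z/36Z; (Z/83Z)^* ≅ Z/82Z. Hence Gal(Q(zeta_3071)/Q) ≅ Z/36Z × Z/82Z.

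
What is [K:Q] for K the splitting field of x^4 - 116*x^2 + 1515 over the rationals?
[K:Q] = 4

f factors as (x^2 - 15)(x^2 - 101); the splitting field is K = Q(sqrt(15), sqrt(101)). Since 15, 101, and 1515 are all non-squares in Q, the three subfields Q(sqrt(15)), Q(sqrt(101)), Q(sqrt(1515)) are distinct degree-2 extensions, so [K:Q] = 4 (Klein four Galois group).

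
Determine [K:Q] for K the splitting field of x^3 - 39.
[K:Q] = 6

x^3 - 39 has one real root r = 39^(1/3) and two complex roots r*zeta_3, r*zeta_3^2 where zeta_3 = e^(2*pi*i/3). The splitting field is Q(r, zeta_3). [Q(r):Q] = 3 and [Q(zeta_3):Q] = 2 with gcd = 1, so [Q(r, zeta_3):Q] = 3 * 2 = 6.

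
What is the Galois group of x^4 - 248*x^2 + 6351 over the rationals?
Gal(K/Q) = V_4 (Klein four-group, Z/2Z × Z/2Z)

f factors as (x^2 - 29)(x^2 - 219), so the splitting field is K = Q(sqrt(29), sqrt(219)). The elements 29, 219, 6351 are all non-squares in Q, so sqrt(29) and sqrt(219) generate independent quadratic extensions. Thus [K:Q] = 4 and Gal(K/Q) is generated by the two order-2 automorphisms sqrt(29) ↦ -sqrt(29) and sqrt(219) ↦ -sqrt(219), giving V_4.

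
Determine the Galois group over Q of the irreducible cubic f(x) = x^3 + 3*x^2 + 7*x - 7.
Gal(K/Q) = S_3 (symmetric group of order 6)

Compute the discriminant of x^3 + (3)*x^2 + (7)*x + (-7): Δ = -4144. Since Δ is not a rational square, the Galois group is not contained in A_3; it must be the full S_3 (irreducibility of the cubic rules out anything smaller).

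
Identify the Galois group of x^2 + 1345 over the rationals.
Gal(K/Q) = Z/2Z (cyclic of order 2)

x^2 + 1345 is irreducible over Q since -1345 is not a rational square. The splitting field Q(sqrt(-1345)) has degree 2 over Q, and its unique nontrivial automorphism is sqrt(-1345) ↦ -sqrt(-1345). Hence Gal(Q(sqrt(-1345))/Q) = Z/2Z.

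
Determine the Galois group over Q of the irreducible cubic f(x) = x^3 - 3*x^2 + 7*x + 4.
Gal(K/Q) = S_3 (symmetric group of order 6)

Compute the discriminant of x^3 + (-3)*x^2 + (7)*x + (4): Δ = -2443. Since Δ is not a rational square, the Galois group is not contained in A_3; it must be the full S_3 (irreducibility of the cubic rules out anything smaller).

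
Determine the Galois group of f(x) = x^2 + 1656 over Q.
Gal(K/Q) = Z/2Z (cyclic of order 2)

x^2 + 1656 is irreducible over Q since -1656 is not a rational square. The splitting field Q(sqrt(-1656)) has degree 2 over Q, and its unique nontrivial automorphism is sqrt(-1656) ↦ -sqrt(-1656). Hence Gal(Q(sqrt(-1656))/Q) = Z/2Z.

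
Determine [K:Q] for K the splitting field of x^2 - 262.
[K:Q] = 2

The polynomial x^2 - 262 is irreducible over Q since 262 is not a perfect square. Its splitting field is Q(sqrt(262)), which has degree 2 over Q.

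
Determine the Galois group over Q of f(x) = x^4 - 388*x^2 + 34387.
Gal(K/Q) = V_4 (Klein four-group, Z/2Z × Z/2Z)

f factors as (x^2 - 137)(x^2 - 251), so the splitting field is K = Q(sqrt(137), sqrt(251)). The elements 137, 251, 34387 are all non-squares in Q, so sqrt(137) and sqrt(251) generate independent quadratic extensions. Thus [K:Q] = 4 and Gal(K/Q) is generated by the two order-2 automorphisms sqrt(137) ↦ -sqrt(137) and sqrt(251) ↦ -sqrt(251), giving V_4.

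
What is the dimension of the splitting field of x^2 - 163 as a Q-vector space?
[K:Q] = 2

The polynomial x^2 - 163 is irreducible over Q since 163 is not a perfect square. Its splitting field is Q(sqrt(163)), which has degree 2 over Q.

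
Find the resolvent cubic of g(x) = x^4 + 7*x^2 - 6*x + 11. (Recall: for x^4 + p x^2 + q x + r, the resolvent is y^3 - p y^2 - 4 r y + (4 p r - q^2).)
h(y) = y^3 - 7*y^2 - 44*y + 272

Identify coefficients: p = 7, q = -6, r = 11.
Plug into h(y) = y^3 - p y^2 - 4 r y + (4 p r - q^2):
  h(y) = y^3 - (7) y^2 - 4*(11) y + (4*(7)*(11) - (-6)^2)
       = y^3 + (-7) y^2 + (-44) y + (272).
Simplifying: h(y) = y^3 - 7*y^2 - 44*y + 272.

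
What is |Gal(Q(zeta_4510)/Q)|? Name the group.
|Gal(Q(zeta_4510)/Q)| = phi(4510) = 1600; group ≅ (Z/4510Z)^* ≅ Z/4Z × Z/10Z × Z/40Z

The n-th cyclotomic polynomial Φ_4510(x) is the minimal polynomial of zeta_4510 over Q and has degree phi(4510) = 1600. So Q(zeta_4510) is a degree-1600 Galois extension with Galois group (Z/4510Z)^*. By CRT, (Z/4510Z)^* ≅ (Z/2Z)^* × (Z/5Z)^* × (Z/11Z)^* × (Z/41Z)^*. Each prime-power unit group is (Z/2Z)^* ≅ trivial group (order 1); (Z/5Z)^* ≅ Z/4Z; (Z/11Z)^* ≅ Z/10Z; (Z/41Z)^* ≅ Z/40Z. Hence Gal(Q(zeta_4510)/Q) ≅ Z/4Z × Z/10Z × Z/40Z.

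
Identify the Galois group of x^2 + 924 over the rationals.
Gal(K/Q) = Z/2Z (cyclic of order 2)

x^2 + 924 is irreducible over Q since -924 is not a rational square. The splitting field Q(sqrt(-924)) has degree 2 over Q, and its unique nontrivial automorphism is sqrt(-924) ↦ -sqrt(-924). Hence Gal(Q(sqrt(-924))/Q) = Z/2Z.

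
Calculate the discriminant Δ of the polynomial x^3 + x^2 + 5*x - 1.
Δ = -588

For x^3 + a x^2 + b x + c the discriminant is Δ = 18 a b c - 4 a^3 c + a^2 b^2 - 4 b^3 - 27 c^2.
Plug a = 1, b = 5, c = -1:
  18*(1)*(5)*(-1) - 4*(1)^3*(-1) + (1)^2*(5)^2 - 4*(5)^3 - 27*(-1)^2
  = -90 + (4) + 25 + (-500) + (-27)
  = -588.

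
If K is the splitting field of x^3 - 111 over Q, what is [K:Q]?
[K:Q] = 6

x^3 - 111 has one real root r = 111^(1/3) and two complex roots r*zeta_3, r*zeta_3^2 where zeta_3 = e^(2*pi*i/3). The splitting field is Q(r, zeta_3). [Q(r):Q] = 3 and [Q(zeta_3):Q] = 2 with gcd = 1, so [Q(r, zeta_3):Q] = 3 * 2 = 6.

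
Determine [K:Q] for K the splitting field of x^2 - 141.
[K:Q] = 2

The polynomial x^2 - 141 is irreducible over Q since 141 is not a perfect square. Its splitting field is Q(sqrt(141)), which has degree 2 over Q.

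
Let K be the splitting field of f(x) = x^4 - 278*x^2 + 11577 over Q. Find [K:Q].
[K:Q] = 4

f factors as (x^2 - 51)(x^2 - 227); the splitting field is K = Q(sqrt(51), sqrt(227)). Since 51, 227, and 11577 are all non-squares in Q, the three subfields Q(sqrt(51)), Q(sqrt(227)), Q(sqrt(11577)) are distinct degree-2 extensions, so [K:Q] = 4 (Klein four Galois group).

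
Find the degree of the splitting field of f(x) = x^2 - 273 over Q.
[K:Q] = 2

The polynomial x^2 - 273 is irreducible over Q since 273 is not a perfect square. Its splitting field is Q(sqrt(273)), which has degree 2 over Q.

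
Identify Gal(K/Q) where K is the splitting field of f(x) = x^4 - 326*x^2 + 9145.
Gal(K/Q) = V_4 (Klein four-group, Z/2Z × Z/2Z)

f factors as (x^2 - 31)(x^2 - 295), so the splitting field is K = Q(sqrt(31), sqrt(295)). The elements 31, 295, 9145 are all non-squares in Q, so sqrt(31) and sqrt(295) generate independent quadratic extensions. Thus [K:Q] = 4 and Gal(K/Q) is generated by the two order-2 automorphisms sqrt(31) ↦ -sqrt(31) and sqrt(295) ↦ -sqrt(295), giving V_4.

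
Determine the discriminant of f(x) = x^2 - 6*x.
Δ = 36

For a quadratic a x^2 + b x + c the discriminant is Δ = b^2 - 4ac = (-6)^2 - 4*(1)*(0) = 36 - (0) = 36.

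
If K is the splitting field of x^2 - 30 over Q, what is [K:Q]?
[K:Q] = 2

The polynomial x^2 - 30 is irreducible over Q since 30 is not a perfect square. Its splitting field is Q(sqrt(30)), which has degree 2 over Q.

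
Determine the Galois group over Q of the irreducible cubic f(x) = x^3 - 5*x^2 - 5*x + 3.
Gal(K/Q) = S_3 (symmetric group of order 6)

Compute the discriminant of x^3 + (-5)*x^2 + (-5)*x + (3): Δ = 3732. Since Δ is not a rational square, the Galois group is not contained in A_3; it must be the full S_3 (irreducibility of the cubic rules out anything smaller).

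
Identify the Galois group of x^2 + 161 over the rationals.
Gal(K/Q) = Z/2Z (cyclic of order 2)

x^2 + 161 is irreducible over Q since -161 is not a rational square. The splitting field Q(sqrt(-161)) has degree 2 over Q, and its unique nontrivial automorphism is sqrt(-161) ↦ -sqrt(-161). Hence Gal(Q(sqrt(-161))/Q) = Z/2Z.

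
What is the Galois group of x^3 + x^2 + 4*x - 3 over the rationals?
Gal(K/Q) = S_3 (symmetric group of order 6)

Compute the discriminant of x^3 + (1)*x^2 + (4)*x + (-3): Δ = -687. Since Δ is not a rational square, the Galois group is not contained in A_3; it must be the full S_3 (irreducibility of the cubic rules out anything smaller).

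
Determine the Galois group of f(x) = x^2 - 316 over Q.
Gal(K/Q) = Z/2Z (cyclic of order 2)

x^2 - 316 is irreducible over Q since 316 is not a rational square. The splitting field Q(sqrt(316)) has degree 2 over Q, and its unique nontrivial automorphism is sqrt(316) ↦ -sqrt(316). Hence Gal(Q(sqrt(316))/Q) = Z/2Z.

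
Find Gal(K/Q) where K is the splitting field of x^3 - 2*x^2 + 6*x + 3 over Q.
Gal(K/Q) = S_3 (symmetric group of order 6)

Compute the discriminant of x^3 + (-2)*x^2 + (6)*x + (3): Δ = -1515. Since Δ is not a rational square, the Galois group is not contained in A_3; it must be the full S_3 (irreducibility of the cubic rules out anything smaller).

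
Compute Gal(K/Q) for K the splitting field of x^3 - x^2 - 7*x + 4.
Gal(K/Q) = S_3 (symmetric group of order 6)

Compute the discriminant of x^3 + (-1)*x^2 + (-7)*x + (4): Δ = 1509. Since Δ is not a rational square, the Galois group is not contained in A_3; it must be the full S_3 (irreducibility of the cubic rules out anything smaller).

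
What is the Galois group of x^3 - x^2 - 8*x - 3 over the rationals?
Gal(K/Q) = S_3 (symmetric group of order 6)

Compute the discriminant of x^3 + (-1)*x^2 + (-8)*x + (-3): Δ = 1425. Since Δ is not a rational square, the Galois group is not contained in A_3; it must be the full S_3 (irreducibility of the cubic rules out anything smaller).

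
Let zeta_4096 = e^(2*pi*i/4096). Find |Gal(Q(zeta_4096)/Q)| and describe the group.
|Gal(Q(zeta_4096)/Q)| = phi(4096) = 2048; group ≅ (Z/4096Z)^* ≅ Z/2Z × Z/1024Z

The n-th cyclotomic polynomial Φ_4096(x) is the minimal polynomial of zeta_4096 over Q and has degree phi(4096) = 2048. So Q(zeta_4096) is a degree-2048 Galois extension with Galois group (Z/4096Z)^*. (Z/4096Z)^* for n = 2^12 is Z/2Z × Z/2^10Z (not cyclic). Hence Gal(Q(zeta_4096)/Q) ≅ Z/2Z × Z/1024Z.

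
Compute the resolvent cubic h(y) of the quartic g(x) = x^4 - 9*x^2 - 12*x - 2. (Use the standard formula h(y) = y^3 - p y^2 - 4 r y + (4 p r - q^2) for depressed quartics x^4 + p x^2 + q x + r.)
h(y) = y^3 + 9*y^2 + 8*y - 72

Identify coefficients: p = -9, q = -12, r = -2.
Plug into h(y) = y^3 - p y^2 - 4 r y + (4 p r - q^2):
  h(y) = y^3 - (-9) y^2 - 4*(-2) y + (4*(-9)*(-2) - (-12)^2)
       = y^3 + (9) y^2 + (8) y + (-72).
Simplifying: h(y) = y^3 + 9*y^2 + 8*y - 72.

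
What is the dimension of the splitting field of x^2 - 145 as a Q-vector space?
[K:Q] = 2

The polynomial x^2 - 145 is irreducible over Q since 145 is not a perfect square. Its splitting field is Q(sqrt(145)), which has degree 2 over Q.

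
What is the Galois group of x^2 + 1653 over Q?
Gal(K/Q) = Z/2Z (cyclic of order 2)

x^2 + 1653 is irreducible over Q since -1653 is not a rational square. The splitting field Q(sqrt(-1653)) has degree 2 over Q, and its unique nontrivial automorphism is sqrt(-1653) ↦ -sqrt(-1653). Hence Gal(Q(sqrt(-1653))/Q) = Z/2Z.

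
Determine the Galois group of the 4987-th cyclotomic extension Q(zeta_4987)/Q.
|Gal(Q(zeta_4987)/Q)| = phi(4987) = 4986; group ≅ (Z/4987Z)^* ≅ Z/4986Z

The n-th cyclotomic polynomial Φ_4987(x) is the minimal polynomial of zeta_4987 over Q and has degree phi(4987) = 4986. So Q(zeta_4987) is a degree-4986 Galois extension with Galois group (Z/4987Z)^*. (Z/4987Z)^* is cyclic since 4987 is an odd prime power (or 4). Hence Gal(Q(zeta_4987)/Q) ≅ Z/4986Z.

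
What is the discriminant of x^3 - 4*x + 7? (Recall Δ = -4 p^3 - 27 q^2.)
Δ = -1067

For a depressed cubic x^3 + p x + q the discriminant is Δ = -4 p^3 - 27 q^2 = -4*(-4)^3 - 27*(7)^2 = 256 - 1323 = -1067.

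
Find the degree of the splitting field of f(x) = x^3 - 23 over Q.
[K:Q] = 6

x^3 - 23 has one real root r = 23^(1/3) and two complex roots r*zeta_3, r*zeta_3^2 where zeta_3 = e^(2*pi*i/3). The splitting field is Q(r, zeta_3). [Q(r):Q] = 3 and [Q(zeta_3):Q] = 2 with gcd = 1, so [Q(r, zeta_3):Q] = 3 * 2 = 6.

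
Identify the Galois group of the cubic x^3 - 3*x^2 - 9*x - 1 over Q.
Gal(K/Q) = S_3 (symmetric group of order 6)

Compute the discriminant of x^3 + (-3)*x^2 + (-9)*x + (-1): Δ = 3024. Since Δ is not a rational square, the Galois group is not contained in A_3; it must be the full S_3 (irreducibility of the cubic rules out anything smaller).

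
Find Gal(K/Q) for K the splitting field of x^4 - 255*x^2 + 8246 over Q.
Gal(K/Q) = V_4 (Klein four-group, Z/2Z × Z/2Z)

f factors as (x^2 - 38)(x^2 - 217), so the splitting field is K = Q(sqrt(38), sqrt(217)). The elements 38, 217, 8246 are all non-squares in Q, so sqrt(38) and sqrt(217) generate independent quadratic extensions. Thus [K:Q] = 4 and Gal(K/Q) is generated by the two order-2 automorphisms sqrt(38) ↦ -sqrt(38) and sqrt(217) ↦ -sqrt(217), giving V_4.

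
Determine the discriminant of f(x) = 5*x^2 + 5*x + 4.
Δ = -55

For a quadratic a x^2 + b x + c the discriminant is Δ = b^2 - 4ac = (5)^2 - 4*(5)*(4) = 25 - (80) = -55.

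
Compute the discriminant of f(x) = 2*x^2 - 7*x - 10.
Δ = 129

For a quadratic a x^2 + b x + c the discriminant is Δ = b^2 - 4ac = (-7)^2 - 4*(2)*(-10) = 49 - (-80) = 129.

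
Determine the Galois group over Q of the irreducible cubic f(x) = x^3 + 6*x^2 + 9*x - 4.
Gal(K/Q) = S_3 (symmetric group of order 6)

Compute the discriminant of x^3 + (6)*x^2 + (9)*x + (-4): Δ = -864. Since Δ is not a rational square, the Galois group is not contained in A_3; it must be the full S_3 (irreducibility of the cubic rules out anything smaller).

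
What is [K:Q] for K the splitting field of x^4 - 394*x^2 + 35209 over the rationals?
[K:Q] = 4

f factors as (x^2 - 257)(x^2 - 137); the splitting field is K = Q(sqrt(257), sqrt(137)). Since 257, 137, and 35209 are all non-squares in Q, the three subfields Q(sqrt(257)), Q(sqrt(137)), Q(sqrt(35209)) are distinct degree-2 extensions, so [K:Q] = 4 (Klein four Galois group).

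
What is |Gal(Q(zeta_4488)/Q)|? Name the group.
|Gal(Q(zeta_4488)/Q)| = phi(4488) = 1280; group ≅ (Z/4488Z)^* ≅ Z/2Z × Z/2Z × Z/2Z × Z/10Z × Z/16Z

The n-th cyclotomic polynomial Φ_4488(x) is the minimal polynomial of zeta_4488 over Q and has degree phi(4488) = 1280. So Q(zeta_4488) is a degree-1280 Galois extension with Galois group (Z/4488Z)^*. By CRT, (Z/4488Z)^* ≅ (Z/8Z)^* × (Z/3Z)^* × (Z/11Z)^* × (Z/17Z)^*. Each prime-power unit group is (Z/8Z)^* ≅ Z/2Z × Z/2Z; (Z/3Z)^* ≅ Z/2Z; (Z/11Z)^* ≅ Z/10Z; (Z/17Z)^* ≅ Z/16Z. Hence Gal(Q(zeta_4488)/Q) ≅ Z/2Z × Z/2Z × Z/2Z × Z/10Z × Z/16Z.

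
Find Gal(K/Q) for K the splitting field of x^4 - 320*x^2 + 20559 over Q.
Gal(K/Q) = V_4 (Klein four-group, Z/2Z × Z/2Z)

f factors as (x^2 - 231)(x^2 - 89), so the splitting field is K = Q(sqrt(231), sqrt(89)). The elements 231, 89, 20559 are all non-squares in Q, so sqrt(231) and sqrt(89) generate independent quadratic extensions. Thus [K:Q] = 4 and Gal(K/Q) is generated by the two order-2 automorphisms sqrt(231) ↦ -sqrt(231) and sqrt(89) ↦ -sqrt(89), giving V_4.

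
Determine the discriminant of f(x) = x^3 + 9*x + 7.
Δ = -4239

For a depressed cubic x^3 + p x + q the discriminant is Δ = -4 p^3 - 27 q^2 = -4*(9)^3 - 27*(7)^2 = -2916 - 1323 = -4239.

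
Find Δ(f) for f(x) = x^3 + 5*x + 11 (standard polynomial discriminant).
Δ = -3767

For a depressed cubic x^3 + p x + q the discriminant is Δ = -4 p^3 - 27 q^2 = -4*(5)^3 - 27*(11)^2 = -500 - 3267 = -3767.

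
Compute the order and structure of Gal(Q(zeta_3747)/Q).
|Gal(Q(zeta_3747)/Q)| = phi(3747) = 2496; group ≅ (Z/3747Z)^* ≅ Z/2Z × Z/1248Z

The n-th cyclotomic polynomial Φ_3747(x) is the minimal polynomial of zeta_3747 over Q and has degree phi(3747) = 2496. So Q(zeta_3747) is a degree-2496 Galois extension with Galois group (Z/3747Z)^*. By CRT, (Z/3747Z)^* ≅ (Z/3Z)^* × (Z/1249Z)^*. Each prime-power unit group is (Z/3Z)^* ≅ Z/2Z; (Z/1249Z)^* ≅ Z/1248Z. Hence Gal(Q(zeta_3747)/Q) ≅ Z/2Z × Z/1248Z.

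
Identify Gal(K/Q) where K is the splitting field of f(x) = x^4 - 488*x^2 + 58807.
Gal(K/Q) = V_4 (Klein four-group, Z/2Z × Z/2Z)

f factors as (x^2 - 217)(x^2 - 271), so the splitting field is K = Q(sqrt(217), sqrt(271)). The elements 217, 271, 58807 are all non-squares in Q, so sqrt(217) and sqrt(271) generate independent quadratic extensions. Thus [K:Q] = 4 and Gal(K/Q) is generated by the two order-2 automorphisms sqrt(217) ↦ -sqrt(217) and sqrt(271) ↦ -sqrt(271), giving V_4.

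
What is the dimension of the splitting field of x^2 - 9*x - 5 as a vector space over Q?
[K:Q] = 2

The discriminant of x^2 + (-9)*x + (-5) is b^2 - 4c = 81 - (-20) = 101. Since 101 is not a perfect square in Q, the polynomial is irreducible over Q. Its two roots generate a degree-2 extension, so [K:Q] = 2.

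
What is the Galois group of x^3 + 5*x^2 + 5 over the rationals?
Gal(K/Q) = S_3 (symmetric group of order 6)

Compute the discriminant of x^3 + (5)*x^2 + (0)*x + (5): Δ = -3175. Since Δ is not a rational square, the Galois group is not contained in A_3; it must be the full S_3 (irreducibility of the cubic rules out anything smaller).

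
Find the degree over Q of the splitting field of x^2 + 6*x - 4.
[K:Q] = 2

The discriminant of x^2 + (6)*x + (-4) is b^2 - 4c = 36 - (-16) = 52. Since 52 is not a perfect square in Q, the polynomial is irreducible over Q. Its two roots generate a degree-2 extension, so [K:Q] = 2.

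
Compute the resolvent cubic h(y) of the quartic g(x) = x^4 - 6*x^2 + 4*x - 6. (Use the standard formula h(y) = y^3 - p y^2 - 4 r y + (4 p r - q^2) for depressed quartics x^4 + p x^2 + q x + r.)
h(y) = y^3 + 6*y^2 + 24*y + 128

Identify coefficients: p = -6, q = 4, r = -6.
Plug into h(y) = y^3 - p y^2 - 4 r y + (4 p r - q^2):
  h(y) = y^3 - (-6) y^2 - 4*(-6) y + (4*(-6)*(-6) - (4)^2)
       = y^3 + (6) y^2 + (24) y + (128).
Simplifying: h(y) = y^3 + 6*y^2 + 24*y + 128.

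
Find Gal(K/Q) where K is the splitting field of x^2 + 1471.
Gal(K/Q) = Z/2Z (cyclic of order 2)

x^2 + 1471 is irreducible over Q since -1471 is not a rational square. The splitting field Q(sqrt(-1471)) has degree 2 over Q, and its unique nontrivial automorphism is sqrt(-1471) ↦ -sqrt(-1471). Hence Gal(Q(sqrt(-1471))/Q) = Z/2Z.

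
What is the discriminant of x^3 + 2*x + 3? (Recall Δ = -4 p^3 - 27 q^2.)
Δ = -275

For a depressed cubic x^3 + p x + q the discriminant is Δ = -4 p^3 - 27 q^2 = -4*(2)^3 - 27*(3)^2 = -32 - 243 = -275.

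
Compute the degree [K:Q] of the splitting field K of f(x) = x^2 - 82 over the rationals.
[K:Q] = 2

The polynomial x^2 - 82 is irreducible over Q since 82 is not a perfect square. Its splitting field is Q(sqrt(82)), which has degree 2 over Q.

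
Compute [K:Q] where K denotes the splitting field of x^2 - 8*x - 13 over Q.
[K:Q] = 2

The discriminant of x^2 + (-8)*x + (-13) is b^2 - 4c = 64 - (-52) = 116. Since 116 is not a perfect square in Q, the polynomial is irreducible over Q. Its two roots generate a degree-2 extension, so [K:Q] = 2.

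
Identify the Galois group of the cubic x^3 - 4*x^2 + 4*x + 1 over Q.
Gal(K/Q) = S_3 (symmetric group of order 6)

Compute the discriminant of x^3 + (-4)*x^2 + (4)*x + (1): Δ = -59. Since Δ is not a rational square, the Galois group is not contained in A_3; it must be the full S_3 (irreducibility of the cubic rules out anything smaller).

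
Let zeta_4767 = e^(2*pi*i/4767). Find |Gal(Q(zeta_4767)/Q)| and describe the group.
|Gal(Q(zeta_4767)/Q)| = phi(4767) = 2712; group ≅ (Z/4767Z)^* ≅ Z/2Z × Z/6Z × Z/226Z

The n-th cyclotomic polynomial Φ_4767(x) is the minimal polynomial of zeta_4767 over Q and has degree phi(4767) = 2712. So Q(zeta_4767) is a degree-2712 Galois extension with Galois group (Z/4767Z)^*. By CRT, (Z/4767Z)^* ≅ (Z/3Z)^* × (Z/7Z)^* × (Z/227Z)^*. Each prime-power unit group is (Z/3Z)^* ≅ Z/2Z; (Z/7Z)^* ≅ Z/6Z; (Z/227Z)^* ≅ Z/226Z. Hence Gal(Q(zeta_4767)/Q) ≅ Z/2Z × Z/6Z × Z/226Z.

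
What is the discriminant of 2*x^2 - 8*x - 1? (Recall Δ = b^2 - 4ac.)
Δ = 72

For a quadratic a x^2 + b x + c the discriminant is Δ = b^2 - 4ac = (-8)^2 - 4*(2)*(-1) = 64 - (-8) = 72.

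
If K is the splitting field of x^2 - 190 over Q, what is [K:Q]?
[K:Q] = 2

The polynomial x^2 - 190 is irreducible over Q since 190 is not a perfect square. Its splitting field is Q(sqrt(190)), which has degree 2 over Q.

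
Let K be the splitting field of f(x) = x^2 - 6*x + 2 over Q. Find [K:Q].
[K:Q] = 2

The discriminant of x^2 + (-6)*x + (2) is b^2 - 4c = 36 - (8) = 28. Since 28 is not a perfect square in Q, the polynomial is irreducible over Q. Its two roots generate a degree-2 extension, so [K:Q] = 2.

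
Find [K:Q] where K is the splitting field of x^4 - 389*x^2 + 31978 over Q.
[K:Q] = 4

f factors as (x^2 - 118)(x^2 - 271); the splitting field is K = Q(sqrt(118), sqrt(271)). Since 118, 271, and 31978 are all non-squares in Q, the three subfields Q(sqrt(118)), Q(sqrt(271)), Q(sqrt(31978)) are distinct degree-2 extensions, so [K:Q] = 4 (Klein four Galois group).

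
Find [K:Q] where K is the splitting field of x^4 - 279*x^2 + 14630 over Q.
[K:Q] = 4

f factors as (x^2 - 70)(x^2 - 209); the splitting field is K = Q(sqrt(70), sqrt(209)). Since 70, 209, and 14630 are all non-squares in Q, the three subfields Q(sqrt(70)), Q(sqrt(209)), Q(sqrt(14630)) are distinct degree-2 extensions, so [K:Q] = 4 (Klein four Galois group).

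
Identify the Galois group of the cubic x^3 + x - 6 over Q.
Gal(K/Q) = S_3 (symmetric group of order 6)

Compute the discriminant of x^3 + (0)*x^2 + (1)*x + (-6): Δ = -976. Since Δ is not a rational square, the Galois group is not contained in A_3; it must be the full S_3 (irreducibility of the cubic rules out anything smaller).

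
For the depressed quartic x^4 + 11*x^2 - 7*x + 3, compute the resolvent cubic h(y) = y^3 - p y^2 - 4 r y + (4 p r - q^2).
h(y) = y^3 - 11*y^2 - 12*y + 83

Identify coefficients: p = 11, q = -7, r = 3.
Plug into h(y) = y^3 - p y^2 - 4 r y + (4 p r - q^2):
  h(y) = y^3 - (11) y^2 - 4*(3) y + (4*(11)*(3) - (-7)^2)
       = y^3 + (-11) y^2 + (-12) y + (83).
Simplifying: h(y) = y^3 - 11*y^2 - 12*y + 83.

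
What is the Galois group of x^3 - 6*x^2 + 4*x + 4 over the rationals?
Gal(K/Q) = S_3 (symmetric group of order 6)

Compute the discriminant of x^3 + (-6)*x^2 + (4)*x + (4): Δ = 1616. Since Δ is not a rational square, the Galois group is not contained in A_3; it must be the full S_3 (irreducibility of the cubic rules out anything smaller).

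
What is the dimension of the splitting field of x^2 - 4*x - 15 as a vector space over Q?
[K:Q] = 2

The discriminant of x^2 + (-4)*x + (-15) is b^2 - 4c = 16 - (-60) = 76. Since 76 is not a perfect square in Q, the polynomial is irreducible over Q. Its two roots generate a degree-2 extension, so [K:Q] = 2.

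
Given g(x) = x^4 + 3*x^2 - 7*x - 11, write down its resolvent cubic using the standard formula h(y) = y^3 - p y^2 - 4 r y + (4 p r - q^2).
h(y) = y^3 - 3*y^2 + 44*y - 181

Identify coefficients: p = 3, q = -7, r = -11.
Plug into h(y) = y^3 - p y^2 - 4 r y + (4 p r - q^2):
  h(y) = y^3 - (3) y^2 - 4*(-11) y + (4*(3)*(-11) - (-7)^2)
       = y^3 + (-3) y^2 + (44) y + (-181).
Simplifying: h(y) = y^3 - 3*y^2 + 44*y - 181.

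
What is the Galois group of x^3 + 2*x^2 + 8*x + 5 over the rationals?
Gal(K/Q) = S_3 (symmetric group of order 6)

Compute the discriminant of x^3 + (2)*x^2 + (8)*x + (5): Δ = -1187. Since Δ is not a rational square, the Galois group is not contained in A_3; it must be the full S_3 (irreducibility of the cubic rules out anything smaller).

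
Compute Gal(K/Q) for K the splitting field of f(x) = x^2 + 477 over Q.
Gal(K/Q) = Z/2Z (cyclic of order 2)

x^2 + 477 is irreducible over Q since -477 is not a rational square. The splitting field Q(sqrt(-477)) has degree 2 over Q, and its unique nontrivial automorphism is sqrt(-477) ↦ -sqrt(-477). Hence Gal(Q(sqrt(-477))/Q) = Z/2Z.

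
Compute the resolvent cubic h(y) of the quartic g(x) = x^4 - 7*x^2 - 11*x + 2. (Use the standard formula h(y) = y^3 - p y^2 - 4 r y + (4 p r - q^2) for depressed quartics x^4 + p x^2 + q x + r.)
h(y) = y^3 + 7*y^2 - 8*y - 177

Identify coefficients: p = -7, q = -11, r = 2.
Plug into h(y) = y^3 - p y^2 - 4 r y + (4 p r - q^2):
  h(y) = y^3 - (-7) y^2 - 4*(2) y + (4*(-7)*(2) - (-11)^2)
       = y^3 + (7) y^2 + (-8) y + (-177).
Simplifying: h(y) = y^3 + 7*y^2 - 8*y - 177.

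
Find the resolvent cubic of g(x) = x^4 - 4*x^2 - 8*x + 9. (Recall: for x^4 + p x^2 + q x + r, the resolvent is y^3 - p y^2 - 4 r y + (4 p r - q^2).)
h(y) = y^3 + 4*y^2 - 36*y - 208

Identify coefficients: p = -4, q = -8, r = 9.
Plug into h(y) = y^3 - p y^2 - 4 r y + (4 p r - q^2):
  h(y) = y^3 - (-4) y^2 - 4*(9) y + (4*(-4)*(9) - (-8)^2)
       = y^3 + (4) y^2 + (-36) y + (-208).
Simplifying: h(y) = y^3 + 4*y^2 - 36*y - 208.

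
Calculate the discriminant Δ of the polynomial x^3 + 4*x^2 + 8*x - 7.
Δ = -4587

For x^3 + a x^2 + b x + c the discriminant is Δ = 18 a b c - 4 a^3 c + a^2 b^2 - 4 b^3 - 27 c^2.
Plug a = 4, b = 8, c = -7:
  18*(4)*(8)*(-7) - 4*(4)^3*(-7) + (4)^2*(8)^2 - 4*(8)^3 - 27*(-7)^2
  = -4032 + (1792) + 1024 + (-2048) + (-1323)
  = -4587.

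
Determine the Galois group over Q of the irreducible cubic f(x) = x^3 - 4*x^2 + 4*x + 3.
Gal(K/Q) = S_3 (symmetric group of order 6)

Compute the discriminant of x^3 + (-4)*x^2 + (4)*x + (3): Δ = -339. Since Δ is not a rational square, the Galois group is not contained in A_3; it must be the full S_3 (irreducibility of the cubic rules out anything smaller).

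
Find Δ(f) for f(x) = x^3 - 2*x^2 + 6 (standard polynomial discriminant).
Δ = -780

For x^3 + a x^2 + b x + c the discriminant is Δ = 18 a b c - 4 a^3 c + a^2 b^2 - 4 b^3 - 27 c^2.
Plug a = -2, b = 0, c = 6:
  18*(-2)*(0)*(6) - 4*(-2)^3*(6) + (-2)^2*(0)^2 - 4*(0)^3 - 27*(6)^2
  = 0 + (192) + 0 + (0) + (-972)
  = -780.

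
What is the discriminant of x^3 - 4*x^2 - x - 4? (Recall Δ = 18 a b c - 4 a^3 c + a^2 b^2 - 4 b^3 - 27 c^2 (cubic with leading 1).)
Δ = -1724

For x^3 + a x^2 + b x + c the discriminant is Δ = 18 a b c - 4 a^3 c + a^2 b^2 - 4 b^3 - 27 c^2.
Plug a = -4, b = -1, c = -4:
  18*(-4)*(-1)*(-4) - 4*(-4)^3*(-4) + (-4)^2*(-1)^2 - 4*(-1)^3 - 27*(-4)^2
  = -288 + (-1024) + 16 + (4) + (-432)
  = -1724.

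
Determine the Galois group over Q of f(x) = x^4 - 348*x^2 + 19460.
Gal(K/Q) = V_4 (Klein four-group, Z/2Z × Z/2Z)

f factors as (x^2 - 70)(x^2 - 278), so the splitting field is K = Q(sqrt(70), sqrt(278)). The elements 70, 278, 19460 are all non-squares in Q, so sqrt(70) and sqrt(278) generate independent quadratic extensions. Thus [K:Q] = 4 and Gal(K/Q) is generated by the two order-2 automorphisms sqrt(70) ↦ -sqrt(70) and sqrt(278) ↦ -sqrt(278), giving V_4.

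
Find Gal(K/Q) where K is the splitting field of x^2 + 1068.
Gal(K/Q) = Z/2Z (cyclic of order 2)

x^2 + 1068 is irreducible over Q since -1068 is not a rational square. The splitting field Q(sqrt(-1068)) has degree 2 over Q, and its unique nontrivial automorphism is sqrt(-1068) ↦ -sqrt(-1068). Hence Gal(Q(sqrt(-1068))/Q) = Z/2Z.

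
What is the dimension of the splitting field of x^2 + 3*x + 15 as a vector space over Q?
[K:Q] = 2

The discriminant of x^2 + (3)*x + (15) is b^2 - 4c = 9 - (60) = -51. Since -51 is not a perfect square in Q, the polynomial is irreducible over Q. Its two roots generate a degree-2 extension, so [K:Q] = 2.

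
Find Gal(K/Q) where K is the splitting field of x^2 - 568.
Gal(K/Q) = Z/2Z (cyclic of order 2)

x^2 - 568 is irreducible over Q since 568 is not a rational square. The splitting field Q(sqrt(568)) has degree 2 over Q, and its unique nontrivial automorphism is sqrt(568) ↦ -sqrt(568). Hence Gal(Q(sqrt(568))/Q) = Z/2Z.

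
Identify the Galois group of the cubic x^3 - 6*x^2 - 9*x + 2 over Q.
Gal(K/Q) = S_3 (symmetric group of order 6)

Compute the discriminant of x^3 + (-6)*x^2 + (-9)*x + (2): Δ = 9396. Since Δ is not a rational square, the Galois group is not contained in A_3; it must be the full S_3 (irreducibility of the cubic rules out anything smaller).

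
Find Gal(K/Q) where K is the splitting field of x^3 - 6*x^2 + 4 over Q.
Gal(K/Q) = S_3 (symmetric group of order 6)

Compute the discriminant of x^3 + (-6)*x^2 + (0)*x + (4): Δ = 3024. Since Δ is not a rational square, the Galois group is not contained in A_3; it must be the full S_3 (irreducibility of the cubic rules out anything smaller).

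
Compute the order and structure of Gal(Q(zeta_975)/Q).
|Gal(Q(zeta_975)/Q)| = phi(975) = 480; group ≅ (Z/975Z)^* ≅ Z/2Z × Z/12Z × Z/20Z

The n-th cyclotomic polynomial Φ_975(x) is the minimal polynomial of zeta_975 over Q and has degree phi(975) = 480. So Q(zeta_975) is a degree-480 Galois extension with Galois group (Z/975Z)^*. By CRT, (Z/975Z)^* ≅ (Z/3Z)^* × (Z/25Z)^* × (Z/13Z)^*. Each prime-power unit group is (Z/3Z)^* ≅ Z/2Z; (Z/25Z)^* ≅ Z/20Z; (Z/13Z)^* ≅ Z/12Z. Hence Gal(Q(zeta_975)/Q) ≅ Z/2Z × Z/12Z × Z/20Z.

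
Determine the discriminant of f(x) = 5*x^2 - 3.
Δ = 60

For a quadratic a x^2 + b x + c the discriminant is Δ = b^2 - 4ac = (0)^2 - 4*(5)*(-3) = 0 - (-60) = 60.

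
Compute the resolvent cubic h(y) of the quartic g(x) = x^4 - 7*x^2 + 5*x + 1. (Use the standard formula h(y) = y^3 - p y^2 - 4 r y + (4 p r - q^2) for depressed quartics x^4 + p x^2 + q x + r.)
h(y) = y^3 + 7*y^2 - 4*y - 53

Identify coefficients: p = -7, q = 5, r = 1.
Plug into h(y) = y^3 - p y^2 - 4 r y + (4 p r - q^2):
  h(y) = y^3 - (-7) y^2 - 4*(1) y + (4*(-7)*(1) - (5)^2)
       = y^3 + (7) y^2 + (-4) y + (-53).
Simplifying: h(y) = y^3 + 7*y^2 - 4*y - 53.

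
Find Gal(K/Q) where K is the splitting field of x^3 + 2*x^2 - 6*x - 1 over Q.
Gal(K/Q) = S_3 (symmetric group of order 6)

Compute the discriminant of x^3 + (2)*x^2 + (-6)*x + (-1): Δ = 1229. Since Δ is not a rational square, the Galois group is not contained in A_3; it must be the full S_3 (irreducibility of the cubic rules out anything smaller).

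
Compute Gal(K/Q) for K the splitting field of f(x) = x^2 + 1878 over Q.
Gal(K/Q) = Z/2Z (cyclic of order 2)

x^2 + 1878 is irreducible over Q since -1878 is not a rational square. The splitting field Q(sqrt(-1878)) has degree 2 over Q, and its unique nontrivial automorphism is sqrt(-1878) ↦ -sqrt(-1878). Hence Gal(Q(sqrt(-1878))/Q) = Z/2Z.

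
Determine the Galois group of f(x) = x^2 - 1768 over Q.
Gal(K/Q) = Z/2Z (cyclic of order 2)

x^2 - 1768 is irreducible over Q since 1768 is not a rational square. The splitting field Q(sqrt(1768)) has degree 2 over Q, and its unique nontrivial automorphism is sqrt(1768) ↦ -sqrt(1768). Hence Gal(Q(sqrt(1768))/Q) = Z/2Z.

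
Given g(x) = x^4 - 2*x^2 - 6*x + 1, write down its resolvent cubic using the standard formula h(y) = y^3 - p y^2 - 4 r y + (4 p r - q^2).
h(y) = y^3 + 2*y^2 - 4*y - 44

Identify coefficients: p = -2, q = -6, r = 1.
Plug into h(y) = y^3 - p y^2 - 4 r y + (4 p r - q^2):
  h(y) = y^3 - (-2) y^2 - 4*(1) y + (4*(-2)*(1) - (-6)^2)
       = y^3 + (2) y^2 + (-4) y + (-44).
Simplifying: h(y) = y^3 + 2*y^2 - 4*y - 44.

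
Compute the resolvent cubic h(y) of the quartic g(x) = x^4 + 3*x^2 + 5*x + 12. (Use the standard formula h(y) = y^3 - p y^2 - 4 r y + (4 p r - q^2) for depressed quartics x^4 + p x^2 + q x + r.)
h(y) = y^3 - 3*y^2 - 48*y + 119

Identify coefficients: p = 3, q = 5, r = 12.
Plug into h(y) = y^3 - p y^2 - 4 r y + (4 p r - q^2):
  h(y) = y^3 - (3) y^2 - 4*(12) y + (4*(3)*(12) - (5)^2)
       = y^3 + (-3) y^2 + (-48) y + (119).
Simplifying: h(y) = y^3 - 3*y^2 - 48*y + 119.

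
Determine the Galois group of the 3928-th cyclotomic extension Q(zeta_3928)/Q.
|Gal(Q(zeta_3928)/Q)| = phi(3928) = 1960; group ≅ (Z/3928Z)^* ≅ Z/2Z × Z/2Z × Z/490Z

The n-th cyclotomic polynomial Φ_3928(x) is the minimal polynomial of zeta_3928 over Q and has degree phi(3928) = 1960. So Q(zeta_3928) is a degree-1960 Galois extension with Galois group (Z/3928Z)^*. By CRT, (Z/3928Z)^* ≅ (Z/8Z)^* × (Z/491Z)^*. Each prime-power unit group is (Z/8Z)^* ≅ Z/2Z × Z/2Z; (Z/491Z)^* ≅ Z/490Z. Hence Gal(Q(zeta_3928)/Q) ≅ Z/2Z × Z/2Z × Z/490Z.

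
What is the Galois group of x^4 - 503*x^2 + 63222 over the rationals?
Gal(K/Q) = V_4 (Klein four-group, Z/2Z × Z/2Z)

f factors as (x^2 - 257)(x^2 - 246), so the splitting field is K = Q(sqrt(257), sqrt(246)). The elements 257, 246, 63222 are all non-squares in Q, so sqrt(257) and sqrt(246) generate independent quadratic extensions. Thus [K:Q] = 4 and Gal(K/Q) is generated by the two order-2 automorphisms sqrt(257) ↦ -sqrt(257) and sqrt(246) ↦ -sqrt(246), giving V_4.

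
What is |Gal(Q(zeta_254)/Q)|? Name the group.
|Gal(Q(zeta_254)/Q)| = phi(254) = 126; group ≅ (Z/254Z)^* ≅ Z/126Z

The n-th cyclotomic polynomial Φ_254(x) is the minimal polynomial of zeta_254 over Q and has degree phi(254) = 126. So Q(zeta_254) is a degree-126 Galois extension with Galois group (Z/254Z)^*. By CRT, (Z/254Z)^* ≅ (Z/2Z)^* × (Z/127Z)^*. Each prime-power unit group is (Z/2Z)^* ≅ trivial group (order 1); (Z/127Z)^* ≅ Z/126Z. Hence Gal(Q(zeta_254)/Q) ≅ Z/126Z.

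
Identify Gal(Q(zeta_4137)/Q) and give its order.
|Gal(Q(zeta_4137)/Q)| = phi(4137) = 2352; group ≅ (Z/4137Z)^* ≅ Z/2Z × Z/6Z × Z/196Z

The n-th cyclotomic polynomial Φ_4137(x) is the minimal polynomial of zeta_4137 over Q and has degree phi(4137) = 2352. So Q(zeta_4137) is a degree-2352 Galois extension with Galois group (Z/4137Z)^*. By CRT, (Z/4137Z)^* ≅ (Z/3Z)^* × (Z/7Z)^* × (Z/197Z)^*. Each prime-power unit group is (Z/3Z)^* ≅ Z/2Z; (Z/7Z)^* ≅ Z/6Z; (Z/197Z)^* ≅ Z/196Z. Hence Gal(Q(zeta_4137)/Q) ≅ Z/2Z × Z/6Z × Z/196Z.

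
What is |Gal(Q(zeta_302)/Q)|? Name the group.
|Gal(Q(zeta_302)/Q)| = phi(302) = 150; group ≅ (Z/302Z)^* ≅ Z/150Z

The n-th cyclotomic polynomial Φ_302(x) is the minimal polynomial of zeta_302 over Q and has degree phi(302) = 150. So Q(zeta_302) is a degree-150 Galois extension with Galois group (Z/302Z)^*. By CRT, (Z/302Z)^* ≅ (Z/2Z)^* × (Z/151Z)^*. Each prime-power unit group is (Z/2Z)^* ≅ trivial group (order 1); (Z/151Z)^* ≅ Z/150Z. Hence Gal(Q(zeta_302)/Q) ≅ Z/150Z.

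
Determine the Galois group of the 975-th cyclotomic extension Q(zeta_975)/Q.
|Gal(Q(zeta_975)/Q)| = phi(975) = 480; group ≅ (Z/975Z)^* ≅ Z/2Z × Z/12Z × Z/20Z

The n-th cyclotomic polynomial Φ_975(x) is the minimal polynomial of zeta_975 over Q and has degree phi(975) = 480. So Q(zeta_975) is a degree-480 Galois extension with Galois group (Z/975Z)^*. By CRT, (Z/975Z)^* ≅ (Z/3Z)^* × (Z/25Z)^* × (Z/13Z)^*. Each prime-power unit group is (Z/3Z)^* ≅ Z/2Z; (Z/25Z)^* ≅ Z/20Z; (Z/13Z)^* ≅ Z/12Z. Hence Gal(Q(zeta_975)/Q) ≅ Z/2Z × Z/12Z × Z/20Z.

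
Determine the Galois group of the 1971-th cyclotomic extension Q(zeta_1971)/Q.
|Gal(Q(zeta_1971)/Q)| = phi(1971) = 1296; group ≅ (Z/1971Z)^* ≅ Z/18Z × Z/72Z

The n-th cyclotomic polynomial Φ_1971(x) is the minimal polynomial of zeta_1971 over Q and has degree phi(1971) = 1296. So Q(zeta_1971) is a degree-1296 Galois extension with Galois group (Z/1971Z)^*. By CRT, (Z/1971Z)^* ≅ (Z/27Z)^* × (Z/73Z)^*. Each prime-power unit group is (Z/27Z)^* ≅ Z/18Z; (Z/73Z)^* ≅ Z/72Z. Hence Gal(Q(zeta_1971)/Q) ≅ Z/18Z × Z/72Z.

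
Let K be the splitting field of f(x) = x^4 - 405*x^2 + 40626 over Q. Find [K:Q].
[K:Q] = 4

f factors as (x^2 - 183)(x^2 - 222); the splitting field is K = Q(sqrt(183), sqrt(222)). Since 183, 222, and 40626 are all non-squares in Q, the three subfields Q(sqrt(183)), Q(sqrt(222)), Q(sqrt(40626)) are distinct degree-2 extensions, so [K:Q] = 4 (Klein four Galois group).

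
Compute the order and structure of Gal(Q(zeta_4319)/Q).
|Gal(Q(zeta_4319)/Q)| = phi(4319) = 3696; group ≅ (Z/4319Z)^* ≅ Z/6Z × Z/616Z

The n-th cyclotomic polynomial Φ_4319(x) is the minimal polynomial of zeta_4319 over Q and has degree phi(4319) = 3696. So Q(zeta_4319) is a degree-3696 Galois extension with Galois group (Z/4319Z)^*. By CRT, (Z/4319Z)^* ≅ (Z/7Z)^* × (Z/617Z)^*. Each prime-power unit group is (Z/7Z)^* ≅ Z/6Z; (Z/617Z)^* ≅ Z/616Z. Hence Gal(Q(zeta_4319)/Q) ≅ Z/6Z × Z/616Z.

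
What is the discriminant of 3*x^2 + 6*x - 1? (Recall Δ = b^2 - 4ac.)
Δ = 48

For a quadratic a x^2 + b x + c the discriminant is Δ = b^2 - 4ac = (6)^2 - 4*(3)*(-1) = 36 - (-12) = 48.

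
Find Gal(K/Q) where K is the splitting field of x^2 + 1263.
Gal(K/Q) = Z/2Z (cyclic of order 2)

x^2 + 1263 is irreducible over Q since -1263 is not a rational square. The splitting field Q(sqrt(-1263)) has degree 2 over Q, and its unique nontrivial automorphism is sqrt(-1263) ↦ -sqrt(-1263). Hence Gal(Q(sqrt(-1263))/Q) = Z/2Z.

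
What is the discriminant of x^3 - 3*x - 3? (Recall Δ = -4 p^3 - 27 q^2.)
Δ = -135

For a depressed cubic x^3 + p x + q the discriminant is Δ = -4 p^3 - 27 q^2 = -4*(-3)^3 - 27*(-3)^2 = 108 - 243 = -135.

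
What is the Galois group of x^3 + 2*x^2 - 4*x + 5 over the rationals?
Gal(K/Q) = S_3 (symmetric group of order 6)

Compute the discriminant of x^3 + (2)*x^2 + (-4)*x + (5): Δ = -1235. Since Δ is not a rational square, the Galois group is not contained in A_3; it must be the full S_3 (irreducibility of the cubic rules out anything smaller).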